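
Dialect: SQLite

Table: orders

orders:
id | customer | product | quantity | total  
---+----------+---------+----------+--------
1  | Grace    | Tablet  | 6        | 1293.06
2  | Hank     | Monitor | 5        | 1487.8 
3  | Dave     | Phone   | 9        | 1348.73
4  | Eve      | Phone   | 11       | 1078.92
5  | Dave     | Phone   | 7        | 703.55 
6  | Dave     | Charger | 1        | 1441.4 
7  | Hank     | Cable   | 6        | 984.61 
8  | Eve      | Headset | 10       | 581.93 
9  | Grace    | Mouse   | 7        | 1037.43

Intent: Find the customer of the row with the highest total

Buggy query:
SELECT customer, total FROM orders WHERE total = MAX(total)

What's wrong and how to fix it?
Bug: MAX(total) is an aggregate and cannot be used directly in WHERE

Fix: Use a subquery: WHERE total = (SELECT MAX(total) FROM orders)

Corrected query:
SELECT customer, total FROM orders WHERE total = (SELECT MAX(total) FROM orders)

Result:
customer | total 
---------+-------
Hank     | 1487.8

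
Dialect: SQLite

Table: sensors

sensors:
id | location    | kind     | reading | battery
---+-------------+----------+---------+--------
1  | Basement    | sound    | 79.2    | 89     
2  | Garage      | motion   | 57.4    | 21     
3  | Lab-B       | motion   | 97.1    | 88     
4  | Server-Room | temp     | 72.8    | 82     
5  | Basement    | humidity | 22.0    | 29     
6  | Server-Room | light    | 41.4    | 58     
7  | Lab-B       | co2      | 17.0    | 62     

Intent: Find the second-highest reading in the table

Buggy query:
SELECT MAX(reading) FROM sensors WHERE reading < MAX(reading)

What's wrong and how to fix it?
Bug: The inner MAX is an aggregate inside WHERE, which is not allowed

Fix: Put the inner MAX in a scalar subquery

Corrected query:
SELECT MAX(reading) FROM sensors WHERE reading < (SELECT MAX(reading) FROM sensors)

Result:
MAX(reading)
------------
79.2        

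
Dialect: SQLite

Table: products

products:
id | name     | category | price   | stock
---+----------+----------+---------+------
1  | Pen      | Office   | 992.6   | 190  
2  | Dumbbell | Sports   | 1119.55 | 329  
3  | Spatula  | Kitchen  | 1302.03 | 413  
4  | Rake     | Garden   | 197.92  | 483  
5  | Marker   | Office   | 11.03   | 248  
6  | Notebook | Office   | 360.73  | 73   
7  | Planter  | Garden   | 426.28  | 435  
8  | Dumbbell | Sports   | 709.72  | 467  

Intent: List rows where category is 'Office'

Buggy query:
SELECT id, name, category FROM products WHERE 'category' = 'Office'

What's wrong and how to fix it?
Bug: Single quotes denote string literals in SQL; the column name is being compared as a constant string

Fix: Remove the quotes around the column name (or use double quotes for an identifier)

Corrected query:
SELECT id, name, category FROM products WHERE category = 'Office'

Result:
id | name     | category
---+----------+---------
1  | Pen      | Office  
5  | Marker   | Office  
6  | Notebook | Office  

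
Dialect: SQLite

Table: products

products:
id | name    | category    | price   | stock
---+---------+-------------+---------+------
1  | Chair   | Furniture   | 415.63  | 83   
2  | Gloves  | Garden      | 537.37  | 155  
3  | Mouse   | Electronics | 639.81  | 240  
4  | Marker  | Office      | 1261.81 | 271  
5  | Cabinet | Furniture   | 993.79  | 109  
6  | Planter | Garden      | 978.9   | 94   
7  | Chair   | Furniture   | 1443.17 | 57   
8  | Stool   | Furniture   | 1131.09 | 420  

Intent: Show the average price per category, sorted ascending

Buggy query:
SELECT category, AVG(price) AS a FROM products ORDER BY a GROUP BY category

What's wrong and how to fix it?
Bug: GROUP BY must precede ORDER BY

Fix: Move ORDER BY to the end, after GROUP BY

Corrected query:
SELECT category, AVG(price) AS a FROM products GROUP BY category ORDER BY a

Result:
category    | a      
------------+--------
Electronics | 639.81 
Garden      | 758.135
Furniture   | 995.92 
Office      | 1261.81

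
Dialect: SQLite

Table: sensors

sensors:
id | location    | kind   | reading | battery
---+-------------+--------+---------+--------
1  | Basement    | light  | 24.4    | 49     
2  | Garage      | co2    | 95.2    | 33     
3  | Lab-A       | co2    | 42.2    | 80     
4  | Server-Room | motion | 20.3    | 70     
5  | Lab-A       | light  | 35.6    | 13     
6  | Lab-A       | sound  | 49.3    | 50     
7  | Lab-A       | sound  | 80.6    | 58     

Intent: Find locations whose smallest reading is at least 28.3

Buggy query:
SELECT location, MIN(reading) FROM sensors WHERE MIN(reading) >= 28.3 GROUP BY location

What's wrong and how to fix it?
Bug: MIN() in WHERE is a misuse of aggregate

Fix: Replace WHERE with HAVING after the GROUP BY

Corrected query:
SELECT location, MIN(reading) FROM sensors GROUP BY location HAVING MIN(reading) >= 28.3

Result:
location | MIN(reading)
---------+-------------
Garage   | 95.2        
Lab-A    | 35.6        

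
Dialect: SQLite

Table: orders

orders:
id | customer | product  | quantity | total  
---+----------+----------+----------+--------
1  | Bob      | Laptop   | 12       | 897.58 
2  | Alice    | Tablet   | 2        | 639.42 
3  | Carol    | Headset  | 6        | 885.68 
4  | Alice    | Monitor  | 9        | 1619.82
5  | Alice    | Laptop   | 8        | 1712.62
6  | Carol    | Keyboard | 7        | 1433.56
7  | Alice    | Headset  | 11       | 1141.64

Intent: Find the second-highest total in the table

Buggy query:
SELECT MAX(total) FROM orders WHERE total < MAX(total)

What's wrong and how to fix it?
Bug: MAX(total) on the right of the comparison is an aggregate-in-WHERE error

Fix: Compute the overall MAX in a subquery, then take MAX of rows below it

Corrected query:
SELECT MAX(total) FROM orders WHERE total < (SELECT MAX(total) FROM orders)

Result:
MAX(total)
----------
1619.82   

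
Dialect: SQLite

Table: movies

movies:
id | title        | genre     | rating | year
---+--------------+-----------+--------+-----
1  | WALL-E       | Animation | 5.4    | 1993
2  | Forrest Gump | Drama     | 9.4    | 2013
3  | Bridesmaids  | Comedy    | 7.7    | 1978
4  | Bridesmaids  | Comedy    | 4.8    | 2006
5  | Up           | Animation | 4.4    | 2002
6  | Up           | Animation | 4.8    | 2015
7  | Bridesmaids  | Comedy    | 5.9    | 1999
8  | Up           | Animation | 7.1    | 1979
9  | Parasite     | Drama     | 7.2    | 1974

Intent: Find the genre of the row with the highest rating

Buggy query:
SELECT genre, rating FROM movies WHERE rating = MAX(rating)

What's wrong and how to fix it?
Bug: MAX(rating) is an aggregate and cannot be used directly in WHERE

Fix: Wrap MAX in a scalar subquery so WHERE compares against a single value

Corrected query:
SELECT genre, rating FROM movies WHERE rating = (SELECT MAX(rating) FROM movies)

Result:
genre | rating
------+-------
Drama | 9.4   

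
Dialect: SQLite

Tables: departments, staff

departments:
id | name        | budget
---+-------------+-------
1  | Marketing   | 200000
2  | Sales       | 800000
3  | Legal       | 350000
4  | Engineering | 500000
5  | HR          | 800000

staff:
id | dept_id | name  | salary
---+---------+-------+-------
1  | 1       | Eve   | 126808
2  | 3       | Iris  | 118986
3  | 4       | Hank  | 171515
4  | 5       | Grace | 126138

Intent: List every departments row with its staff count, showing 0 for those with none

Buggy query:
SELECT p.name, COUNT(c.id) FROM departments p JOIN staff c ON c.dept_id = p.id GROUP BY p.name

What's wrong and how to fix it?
Bug: An inner join excludes parents with zero children

Fix: Use LEFT JOIN so parents without children still appear (COUNT(c.id) gives 0)

Corrected query:
SELECT p.name, COUNT(c.id) FROM departments p LEFT JOIN staff c ON c.dept_id = p.id GROUP BY p.name

Result:
name        | COUNT(c.id)
------------+------------
Engineering | 1          
HR          | 1          
Legal       | 1          
Marketing   | 1          
Sales       | 0          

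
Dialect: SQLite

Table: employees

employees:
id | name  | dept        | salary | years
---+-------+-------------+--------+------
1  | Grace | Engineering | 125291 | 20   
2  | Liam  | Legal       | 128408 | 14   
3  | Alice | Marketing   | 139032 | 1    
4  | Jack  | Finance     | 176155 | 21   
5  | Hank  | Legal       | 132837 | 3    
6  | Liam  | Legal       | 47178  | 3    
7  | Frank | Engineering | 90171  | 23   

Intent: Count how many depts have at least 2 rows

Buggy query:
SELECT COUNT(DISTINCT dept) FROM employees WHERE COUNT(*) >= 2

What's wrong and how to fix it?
Bug: WHERE filters individual rows, not groups, so a group-level COUNT is invalid there

Fix: Group first with HAVING COUNT(*) >= 2, then COUNT the resulting groups

Corrected query:
SELECT COUNT(*) FROM (SELECT dept FROM employees GROUP BY dept HAVING COUNT(*) >= 2)

Result:
COUNT(*)
--------
2       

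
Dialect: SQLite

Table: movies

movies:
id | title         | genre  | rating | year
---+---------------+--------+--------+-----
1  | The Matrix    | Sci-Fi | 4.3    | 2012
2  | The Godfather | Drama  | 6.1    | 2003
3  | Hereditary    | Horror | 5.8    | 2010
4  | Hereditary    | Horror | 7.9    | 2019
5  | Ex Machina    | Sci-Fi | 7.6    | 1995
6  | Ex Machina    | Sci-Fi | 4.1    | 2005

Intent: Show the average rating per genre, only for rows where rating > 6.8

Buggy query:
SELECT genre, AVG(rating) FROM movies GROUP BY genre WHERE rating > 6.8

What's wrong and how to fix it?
Bug: Row-level WHERE must come before GROUP BY in the clause order

Fix: Move the WHERE clause before GROUP BY

Corrected query:
SELECT genre, AVG(rating) FROM movies WHERE rating > 6.8 GROUP BY genre

Result:
genre  | AVG(rating)
-------+------------
Horror | 7.9        
Sci-Fi | 7.6        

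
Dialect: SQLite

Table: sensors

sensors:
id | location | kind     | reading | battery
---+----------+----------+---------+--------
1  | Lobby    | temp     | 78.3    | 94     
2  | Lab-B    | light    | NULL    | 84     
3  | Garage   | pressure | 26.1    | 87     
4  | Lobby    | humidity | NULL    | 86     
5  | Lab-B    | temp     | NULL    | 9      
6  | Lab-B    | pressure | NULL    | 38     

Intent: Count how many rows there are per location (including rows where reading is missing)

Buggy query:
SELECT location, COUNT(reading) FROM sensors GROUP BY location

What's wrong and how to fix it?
Bug: COUNT(column) counts non-NULL values only; rows with NULL reading aren't counted

Fix: Replace COUNT(reading) with COUNT(*)

Corrected query:
SELECT location, COUNT(*) FROM sensors GROUP BY location

Result:
location | COUNT(*)
---------+---------
Garage   | 1       
Lab-B    | 3       
Lobby    | 2       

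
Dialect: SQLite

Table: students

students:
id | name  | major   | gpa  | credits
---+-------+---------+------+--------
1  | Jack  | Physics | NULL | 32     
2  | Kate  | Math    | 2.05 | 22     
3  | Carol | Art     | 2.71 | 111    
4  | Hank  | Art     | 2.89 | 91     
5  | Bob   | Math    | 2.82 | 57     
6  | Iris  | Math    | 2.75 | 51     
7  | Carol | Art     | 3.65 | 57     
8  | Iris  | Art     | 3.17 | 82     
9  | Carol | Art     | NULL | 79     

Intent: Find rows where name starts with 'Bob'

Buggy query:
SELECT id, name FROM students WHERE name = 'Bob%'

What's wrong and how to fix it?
Bug: Wildcards only work with LIKE; '=' treats '%' as a literal character

Fix: Use LIKE for wildcard pattern matching

Corrected query:
SELECT id, name FROM students WHERE name LIKE 'Bob%'

Result:
id | name
---+-----
5  | Bob 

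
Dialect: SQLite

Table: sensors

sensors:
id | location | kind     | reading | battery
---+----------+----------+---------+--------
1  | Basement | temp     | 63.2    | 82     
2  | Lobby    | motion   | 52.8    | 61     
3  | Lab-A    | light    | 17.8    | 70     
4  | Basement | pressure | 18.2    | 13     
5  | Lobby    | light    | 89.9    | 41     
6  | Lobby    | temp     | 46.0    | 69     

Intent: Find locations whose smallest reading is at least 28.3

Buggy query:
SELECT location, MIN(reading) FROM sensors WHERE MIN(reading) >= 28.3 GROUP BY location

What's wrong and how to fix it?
Bug: MIN() in WHERE is a misuse of aggregate

Fix: Replace WHERE with HAVING after the GROUP BY

Corrected query:
SELECT location, MIN(reading) FROM sensors GROUP BY location HAVING MIN(reading) >= 28.3

Result:
location | MIN(reading)
---------+-------------
Lobby    | 46          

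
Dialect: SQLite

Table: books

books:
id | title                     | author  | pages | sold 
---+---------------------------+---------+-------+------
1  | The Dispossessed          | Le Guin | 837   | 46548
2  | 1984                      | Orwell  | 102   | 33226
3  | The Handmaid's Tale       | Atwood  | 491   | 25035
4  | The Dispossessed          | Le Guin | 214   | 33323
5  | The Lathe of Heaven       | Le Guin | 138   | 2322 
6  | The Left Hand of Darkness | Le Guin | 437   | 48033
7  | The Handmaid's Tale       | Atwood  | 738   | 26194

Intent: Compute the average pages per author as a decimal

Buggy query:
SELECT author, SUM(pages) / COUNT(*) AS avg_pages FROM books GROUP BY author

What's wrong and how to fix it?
Bug: Both operands are integers, so '/' performs integer division and truncates

Fix: Cast one side to REAL so the division keeps the fractional part

Corrected query:
SELECT author, SUM(pages) * 1.0 / COUNT(*) AS avg_pages FROM books GROUP BY author

Result:
author  | avg_pages
--------+----------
Atwood  | 614.5    
Le Guin | 406.5    
Orwell  | 102      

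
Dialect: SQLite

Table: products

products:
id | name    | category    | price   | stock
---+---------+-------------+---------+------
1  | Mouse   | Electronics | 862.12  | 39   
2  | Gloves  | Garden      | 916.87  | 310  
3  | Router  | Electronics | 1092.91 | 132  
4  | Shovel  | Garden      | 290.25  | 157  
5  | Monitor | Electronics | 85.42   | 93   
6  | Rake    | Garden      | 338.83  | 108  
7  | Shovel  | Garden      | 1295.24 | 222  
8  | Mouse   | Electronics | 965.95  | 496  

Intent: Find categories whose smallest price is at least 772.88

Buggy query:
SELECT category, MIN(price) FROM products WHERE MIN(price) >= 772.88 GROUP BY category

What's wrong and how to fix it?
Bug: MIN() in WHERE is a misuse of aggregate

Fix: Use HAVING for the per-group MIN condition

Corrected query:
SELECT category, MIN(price) FROM products GROUP BY category HAVING MIN(price) >= 772.88

Result:
(no rows)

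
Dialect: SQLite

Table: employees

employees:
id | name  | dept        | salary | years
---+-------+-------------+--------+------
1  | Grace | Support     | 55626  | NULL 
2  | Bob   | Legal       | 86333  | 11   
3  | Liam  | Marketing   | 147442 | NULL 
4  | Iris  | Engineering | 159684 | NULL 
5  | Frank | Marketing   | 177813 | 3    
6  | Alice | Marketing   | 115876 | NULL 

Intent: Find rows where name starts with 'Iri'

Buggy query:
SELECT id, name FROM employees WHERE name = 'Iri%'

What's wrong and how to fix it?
Bug: '=' compares the literal string including the % character; pattern matching needs LIKE

Fix: Replace '=' with LIKE so 'Iri%' is treated as a pattern

Corrected query:
SELECT id, name FROM employees WHERE name LIKE 'Iri%'

Result:
id | name
---+-----
4  | Iris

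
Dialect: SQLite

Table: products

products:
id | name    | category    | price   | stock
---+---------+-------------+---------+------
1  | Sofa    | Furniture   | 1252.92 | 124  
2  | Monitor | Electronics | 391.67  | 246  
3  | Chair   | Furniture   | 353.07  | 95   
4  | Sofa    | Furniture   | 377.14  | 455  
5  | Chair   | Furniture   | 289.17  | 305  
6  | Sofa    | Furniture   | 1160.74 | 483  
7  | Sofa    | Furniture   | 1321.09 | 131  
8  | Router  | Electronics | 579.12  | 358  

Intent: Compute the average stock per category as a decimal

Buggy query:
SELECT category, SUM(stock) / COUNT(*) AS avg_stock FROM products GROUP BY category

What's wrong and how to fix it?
Bug: Both operands are integers, so '/' performs integer division and truncates

Fix: Cast one side to REAL so the division keeps the fractional part

Corrected query:
SELECT category, SUM(stock) * 1.0 / COUNT(*) AS avg_stock FROM products GROUP BY category

Result:
category    | avg_stock
------------+----------
Electronics | 302      
Furniture   | 265.5    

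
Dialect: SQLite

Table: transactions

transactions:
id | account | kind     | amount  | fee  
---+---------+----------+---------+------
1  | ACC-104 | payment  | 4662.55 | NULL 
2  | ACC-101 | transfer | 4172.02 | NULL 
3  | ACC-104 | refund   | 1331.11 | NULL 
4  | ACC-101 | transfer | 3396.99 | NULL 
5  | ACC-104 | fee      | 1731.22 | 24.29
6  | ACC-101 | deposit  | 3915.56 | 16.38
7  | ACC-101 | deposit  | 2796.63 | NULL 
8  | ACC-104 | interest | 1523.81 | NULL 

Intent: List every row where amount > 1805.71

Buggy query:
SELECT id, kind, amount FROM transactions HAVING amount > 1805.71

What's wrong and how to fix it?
Bug: HAVING filters the output of aggregation, but this query has no GROUP BY and no aggregate functions, so SQLite rejects it (HAVING clause on a non-aggregate query); the condition here is per row

Fix: Use WHERE for row-level filtering

Corrected query:
SELECT id, kind, amount FROM transactions WHERE amount > 1805.71

Result:
id | kind     | amount 
---+----------+--------
1  | payment  | 4662.55
2  | transfer | 4172.02
4  | transfer | 3396.99
6  | deposit  | 3915.56
7  | deposit  | 2796.63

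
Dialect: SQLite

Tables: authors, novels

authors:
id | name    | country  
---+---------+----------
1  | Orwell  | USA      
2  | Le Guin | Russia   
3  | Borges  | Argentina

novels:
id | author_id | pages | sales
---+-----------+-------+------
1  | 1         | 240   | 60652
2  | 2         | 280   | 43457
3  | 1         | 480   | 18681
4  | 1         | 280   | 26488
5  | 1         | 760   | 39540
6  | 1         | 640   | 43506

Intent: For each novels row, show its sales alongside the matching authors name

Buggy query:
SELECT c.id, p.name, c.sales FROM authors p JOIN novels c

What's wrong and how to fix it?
Bug: Missing join condition: each novels row is matched to all authors rows instead of just its own

Fix: Specify the join condition linking the foreign key to the parent id

Corrected query:
SELECT c.id, p.name, c.sales FROM authors p JOIN novels c ON c.author_id = p.id

Result:
id | name    | sales
---+---------+------
1  | Orwell  | 60652
2  | Le Guin | 43457
3  | Orwell  | 18681
4  | Orwell  | 26488
5  | Orwell  | 39540
6  | Orwell  | 43506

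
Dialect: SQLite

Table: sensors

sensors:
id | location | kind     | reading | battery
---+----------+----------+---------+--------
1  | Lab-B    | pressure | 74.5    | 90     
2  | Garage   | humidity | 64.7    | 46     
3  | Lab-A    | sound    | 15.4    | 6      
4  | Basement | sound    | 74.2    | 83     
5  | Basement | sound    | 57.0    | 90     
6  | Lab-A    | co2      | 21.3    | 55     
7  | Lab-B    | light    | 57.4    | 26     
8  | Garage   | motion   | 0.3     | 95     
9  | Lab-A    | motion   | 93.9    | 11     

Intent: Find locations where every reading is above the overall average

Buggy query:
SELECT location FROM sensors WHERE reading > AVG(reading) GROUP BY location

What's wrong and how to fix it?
Bug: AVG() is an aggregate; it can't sit directly in WHERE

Fix: Use a subquery for AVG and a HAVING MIN(...) filter so the condition holds for every row in the group

Corrected query:
SELECT location FROM sensors GROUP BY location HAVING MIN(reading) > (SELECT AVG(reading) FROM sensors)

Result:
location
--------
Basement
Lab-B   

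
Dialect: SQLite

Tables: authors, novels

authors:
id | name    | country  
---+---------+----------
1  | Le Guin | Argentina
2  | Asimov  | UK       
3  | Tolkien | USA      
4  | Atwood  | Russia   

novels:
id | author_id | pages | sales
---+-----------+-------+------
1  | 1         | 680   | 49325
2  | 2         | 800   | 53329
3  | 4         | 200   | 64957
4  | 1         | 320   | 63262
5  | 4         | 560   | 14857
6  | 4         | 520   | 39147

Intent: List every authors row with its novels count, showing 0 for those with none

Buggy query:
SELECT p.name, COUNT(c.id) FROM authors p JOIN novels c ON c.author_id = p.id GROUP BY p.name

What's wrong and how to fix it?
Bug: An inner join excludes parents with zero children

Fix: Use LEFT JOIN so parents without children still appear (COUNT(c.id) gives 0)

Corrected query:
SELECT p.name, COUNT(c.id) FROM authors p LEFT JOIN novels c ON c.author_id = p.id GROUP BY p.name

Result:
name    | COUNT(c.id)
--------+------------
Asimov  | 1          
Atwood  | 3          
Le Guin | 2          
Tolkien | 0          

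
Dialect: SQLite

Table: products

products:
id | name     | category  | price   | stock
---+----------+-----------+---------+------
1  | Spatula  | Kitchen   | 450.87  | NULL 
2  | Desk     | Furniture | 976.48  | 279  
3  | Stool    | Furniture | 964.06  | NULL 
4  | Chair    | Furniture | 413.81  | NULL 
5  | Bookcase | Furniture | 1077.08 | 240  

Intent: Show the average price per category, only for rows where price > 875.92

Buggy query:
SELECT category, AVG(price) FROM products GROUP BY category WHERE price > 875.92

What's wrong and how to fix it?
Bug: WHERE cannot follow GROUP BY

Fix: Move the WHERE clause before GROUP BY

Corrected query:
SELECT category, AVG(price) FROM products WHERE price > 875.92 GROUP BY category

Result:
category  | AVG(price) 
----------+------------
Furniture | 1005.873333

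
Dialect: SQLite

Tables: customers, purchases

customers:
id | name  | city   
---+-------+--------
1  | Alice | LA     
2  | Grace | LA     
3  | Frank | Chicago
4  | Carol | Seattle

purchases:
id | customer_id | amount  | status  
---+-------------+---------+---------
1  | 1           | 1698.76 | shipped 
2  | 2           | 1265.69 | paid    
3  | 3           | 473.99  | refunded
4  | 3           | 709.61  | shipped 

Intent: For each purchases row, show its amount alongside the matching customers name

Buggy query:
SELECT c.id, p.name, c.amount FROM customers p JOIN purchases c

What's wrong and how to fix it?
Bug: Missing join condition: each purchases row is matched to all customers rows instead of just its own

Fix: Specify the join condition linking the foreign key to the parent id

Corrected query:
SELECT c.id, p.name, c.amount FROM customers p JOIN purchases c ON c.customer_id = p.id

Result:
id | name  | amount 
---+-------+--------
1  | Alice | 1698.76
2  | Grace | 1265.69
3  | Frank | 473.99 
4  | Frank | 709.61 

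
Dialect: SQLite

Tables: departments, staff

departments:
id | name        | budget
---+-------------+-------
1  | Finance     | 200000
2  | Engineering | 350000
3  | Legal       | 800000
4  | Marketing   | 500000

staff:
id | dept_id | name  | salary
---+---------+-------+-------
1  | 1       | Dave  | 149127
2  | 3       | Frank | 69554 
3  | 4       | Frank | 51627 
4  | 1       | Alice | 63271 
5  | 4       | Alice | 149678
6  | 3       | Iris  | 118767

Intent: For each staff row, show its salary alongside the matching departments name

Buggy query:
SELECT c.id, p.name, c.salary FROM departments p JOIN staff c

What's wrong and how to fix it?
Bug: JOIN with no ON clause produces a cartesian product; every staff row pairs with every departments row

Fix: Add ON c.dept_id = p.id to the JOIN

Corrected query:
SELECT c.id, p.name, c.salary FROM departments p JOIN staff c ON c.dept_id = p.id

Result:
id | name      | salary
---+-----------+-------
1  | Finance   | 149127
2  | Legal     | 69554 
3  | Marketing | 51627 
4  | Finance   | 63271 
5  | Marketing | 149678
6  | Legal     | 118767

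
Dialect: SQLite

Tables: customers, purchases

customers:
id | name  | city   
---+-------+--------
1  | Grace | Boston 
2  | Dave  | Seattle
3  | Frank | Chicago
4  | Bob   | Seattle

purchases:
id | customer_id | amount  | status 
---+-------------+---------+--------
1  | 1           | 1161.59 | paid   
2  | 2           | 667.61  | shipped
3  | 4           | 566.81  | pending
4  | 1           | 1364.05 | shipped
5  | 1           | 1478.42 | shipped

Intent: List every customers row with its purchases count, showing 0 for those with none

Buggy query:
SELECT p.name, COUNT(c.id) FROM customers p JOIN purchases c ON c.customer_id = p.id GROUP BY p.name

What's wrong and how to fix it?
Bug: INNER JOIN drops customers rows that have no matching purchases rows

Fix: Switch to LEFT JOIN to retain unmatched parent rows

Corrected query:
SELECT p.name, COUNT(c.id) FROM customers p LEFT JOIN purchases c ON c.customer_id = p.id GROUP BY p.name

Result:
name  | COUNT(c.id)
------+------------
Bob   | 1          
Dave  | 1          
Frank | 0          
Grace | 3          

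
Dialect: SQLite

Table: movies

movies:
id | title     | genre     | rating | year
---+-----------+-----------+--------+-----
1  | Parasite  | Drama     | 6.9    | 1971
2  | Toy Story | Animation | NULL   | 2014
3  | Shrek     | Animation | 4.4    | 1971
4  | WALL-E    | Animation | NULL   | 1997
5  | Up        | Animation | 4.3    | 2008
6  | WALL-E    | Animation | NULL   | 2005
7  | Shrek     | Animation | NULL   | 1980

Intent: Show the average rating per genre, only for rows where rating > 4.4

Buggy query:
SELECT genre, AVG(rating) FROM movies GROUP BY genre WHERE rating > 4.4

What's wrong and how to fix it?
Bug: Row-level WHERE must come before GROUP BY in the clause order

Fix: Move the WHERE clause before GROUP BY

Corrected query:
SELECT genre, AVG(rating) FROM movies WHERE rating > 4.4 GROUP BY genre

Result:
genre | AVG(rating)
------+------------
Drama | 6.9        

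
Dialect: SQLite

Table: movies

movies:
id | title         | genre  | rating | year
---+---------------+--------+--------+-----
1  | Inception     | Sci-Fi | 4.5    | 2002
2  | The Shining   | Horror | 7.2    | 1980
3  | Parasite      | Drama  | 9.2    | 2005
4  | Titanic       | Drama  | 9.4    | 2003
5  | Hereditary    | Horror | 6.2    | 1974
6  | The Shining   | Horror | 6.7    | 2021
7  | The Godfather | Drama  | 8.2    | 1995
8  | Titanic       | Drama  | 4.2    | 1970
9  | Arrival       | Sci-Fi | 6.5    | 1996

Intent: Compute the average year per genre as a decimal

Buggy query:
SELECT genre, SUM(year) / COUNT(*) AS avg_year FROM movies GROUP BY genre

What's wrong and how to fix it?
Bug: SUM(year) and COUNT(*) are both integers; the division truncates the fractional part

Fix: Multiply by 1.0 (or CAST to REAL) to force floating-point division

Corrected query:
SELECT genre, SUM(year) * 1.0 / COUNT(*) AS avg_year FROM movies GROUP BY genre

Result:
genre  | avg_year   
-------+------------
Drama  | 1993.25    
Horror | 1991.666667
Sci-Fi | 1999       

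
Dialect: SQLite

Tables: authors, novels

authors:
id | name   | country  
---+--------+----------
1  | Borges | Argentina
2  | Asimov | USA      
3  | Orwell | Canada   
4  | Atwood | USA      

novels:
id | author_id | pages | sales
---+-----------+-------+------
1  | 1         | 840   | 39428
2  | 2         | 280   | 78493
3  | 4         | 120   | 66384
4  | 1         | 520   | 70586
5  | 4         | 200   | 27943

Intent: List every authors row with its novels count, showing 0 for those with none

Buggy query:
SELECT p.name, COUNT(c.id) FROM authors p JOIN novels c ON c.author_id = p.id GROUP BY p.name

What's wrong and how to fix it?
Bug: An inner join excludes parents with zero children

Fix: Switch to LEFT JOIN to retain unmatched parent rows

Corrected query:
SELECT p.name, COUNT(c.id) FROM authors p LEFT JOIN novels c ON c.author_id = p.id GROUP BY p.name

Result:
name   | COUNT(c.id)
-------+------------
Asimov | 1          
Atwood | 2          
Borges | 2          
Orwell | 0          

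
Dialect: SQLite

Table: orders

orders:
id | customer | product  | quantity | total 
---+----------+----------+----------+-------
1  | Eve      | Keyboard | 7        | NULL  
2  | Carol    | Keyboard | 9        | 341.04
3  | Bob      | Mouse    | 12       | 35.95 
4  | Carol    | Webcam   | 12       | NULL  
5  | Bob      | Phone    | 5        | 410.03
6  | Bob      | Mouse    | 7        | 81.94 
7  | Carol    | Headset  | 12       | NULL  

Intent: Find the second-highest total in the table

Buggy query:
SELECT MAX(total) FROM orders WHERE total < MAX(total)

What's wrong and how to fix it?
Bug: MAX(total) on the right of the comparison is an aggregate-in-WHERE error

Fix: Compute the overall MAX in a subquery, then take MAX of rows below it

Corrected query:
SELECT MAX(total) FROM orders WHERE total < (SELECT MAX(total) FROM orders)

Result:
MAX(total)
----------
341.04    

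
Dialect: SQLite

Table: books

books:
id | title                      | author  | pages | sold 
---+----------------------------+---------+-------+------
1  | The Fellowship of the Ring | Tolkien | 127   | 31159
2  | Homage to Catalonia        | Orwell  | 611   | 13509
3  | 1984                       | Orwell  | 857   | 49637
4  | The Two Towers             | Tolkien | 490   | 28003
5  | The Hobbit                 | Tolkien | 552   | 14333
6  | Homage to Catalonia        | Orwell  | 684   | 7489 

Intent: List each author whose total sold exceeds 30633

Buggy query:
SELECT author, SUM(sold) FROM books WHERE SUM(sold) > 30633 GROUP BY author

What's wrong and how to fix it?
Bug: WHERE runs before GROUP BY, so aggregates aren't available there

Fix: Move the aggregate condition to a HAVING clause

Corrected query:
SELECT author, SUM(sold) FROM books GROUP BY author HAVING SUM(sold) > 30633

Result:
author  | SUM(sold)
--------+----------
Orwell  | 70635    
Tolkien | 73495    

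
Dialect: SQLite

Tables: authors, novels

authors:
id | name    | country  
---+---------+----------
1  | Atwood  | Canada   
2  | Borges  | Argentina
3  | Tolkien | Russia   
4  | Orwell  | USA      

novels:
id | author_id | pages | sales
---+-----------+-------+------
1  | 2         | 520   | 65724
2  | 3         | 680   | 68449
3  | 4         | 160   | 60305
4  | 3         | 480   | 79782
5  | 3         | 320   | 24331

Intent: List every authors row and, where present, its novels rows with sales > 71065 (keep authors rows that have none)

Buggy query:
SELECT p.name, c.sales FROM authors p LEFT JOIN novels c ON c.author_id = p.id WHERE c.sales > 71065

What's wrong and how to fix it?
Bug: A WHERE condition on the right-hand table after LEFT JOIN drops unmatched parents

Fix: Put 'c.sales > 71065' in the JOIN's ON clause instead of WHERE

Corrected query:
SELECT p.name, c.sales FROM authors p LEFT JOIN novels c ON c.author_id = p.id AND c.sales > 71065

Result:
name    | sales
--------+------
Atwood  | NULL 
Borges  | NULL 
Tolkien | 79782
Orwell  | NULL 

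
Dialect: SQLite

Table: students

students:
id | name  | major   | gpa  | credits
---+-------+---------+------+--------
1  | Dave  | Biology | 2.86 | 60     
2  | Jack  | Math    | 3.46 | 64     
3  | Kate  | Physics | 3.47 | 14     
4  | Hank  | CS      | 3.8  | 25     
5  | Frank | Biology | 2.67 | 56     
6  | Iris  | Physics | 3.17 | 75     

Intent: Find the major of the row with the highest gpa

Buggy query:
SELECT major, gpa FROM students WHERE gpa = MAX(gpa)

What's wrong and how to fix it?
Bug: WHERE is evaluated per row; an aggregate over the whole table isn't defined there

Fix: Wrap MAX in a scalar subquery so WHERE compares against a single value

Corrected query:
SELECT major, gpa FROM students WHERE gpa = (SELECT MAX(gpa) FROM students)

Result:
major | gpa
------+----
CS    | 3.8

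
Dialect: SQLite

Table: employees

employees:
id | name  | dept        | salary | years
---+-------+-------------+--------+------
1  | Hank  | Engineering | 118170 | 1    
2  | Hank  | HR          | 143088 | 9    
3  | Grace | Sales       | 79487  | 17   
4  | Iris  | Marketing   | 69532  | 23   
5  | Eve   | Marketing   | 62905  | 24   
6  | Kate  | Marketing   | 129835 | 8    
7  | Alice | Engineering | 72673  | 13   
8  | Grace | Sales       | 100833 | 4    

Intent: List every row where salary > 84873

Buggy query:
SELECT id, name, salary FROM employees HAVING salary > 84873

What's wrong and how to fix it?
Bug: HAVING filters the output of aggregation, but this query has no GROUP BY and no aggregate functions, so SQLite rejects it (HAVING clause on a non-aggregate query); the condition here is per row

Fix: Replace HAVING with WHERE since the condition applies to individual rows

Corrected query:
SELECT id, name, salary FROM employees WHERE salary > 84873

Result:
id | name  | salary
---+-------+-------
1  | Hank  | 118170
2  | Hank  | 143088
6  | Kate  | 129835
8  | Grace | 100833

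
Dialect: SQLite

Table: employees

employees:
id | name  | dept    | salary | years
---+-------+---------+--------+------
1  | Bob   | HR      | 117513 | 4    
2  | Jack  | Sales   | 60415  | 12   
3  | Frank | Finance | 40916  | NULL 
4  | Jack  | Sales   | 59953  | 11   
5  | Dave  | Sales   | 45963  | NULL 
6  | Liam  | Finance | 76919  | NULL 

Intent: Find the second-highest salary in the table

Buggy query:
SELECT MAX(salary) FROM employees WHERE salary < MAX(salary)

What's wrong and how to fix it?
Bug: The inner MAX is an aggregate inside WHERE, which is not allowed

Fix: Put the inner MAX in a scalar subquery

Corrected query:
SELECT MAX(salary) FROM employees WHERE salary < (SELECT MAX(salary) FROM employees)

Result:
MAX(salary)
-----------
76919      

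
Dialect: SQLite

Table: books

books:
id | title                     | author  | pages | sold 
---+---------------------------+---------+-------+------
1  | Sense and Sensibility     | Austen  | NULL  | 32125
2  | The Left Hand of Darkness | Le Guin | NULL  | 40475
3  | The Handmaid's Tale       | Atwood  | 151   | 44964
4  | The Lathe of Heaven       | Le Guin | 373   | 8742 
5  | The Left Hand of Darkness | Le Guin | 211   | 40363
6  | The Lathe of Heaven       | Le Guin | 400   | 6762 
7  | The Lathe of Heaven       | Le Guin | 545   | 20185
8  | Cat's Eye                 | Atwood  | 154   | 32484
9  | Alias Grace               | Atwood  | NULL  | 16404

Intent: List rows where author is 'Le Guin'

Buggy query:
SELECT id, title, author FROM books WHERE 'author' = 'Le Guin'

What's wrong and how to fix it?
Bug: Single quotes denote string literals in SQL; the column name is being compared as a constant string

Fix: Remove the quotes around the column name (or use double quotes for an identifier)

Corrected query:
SELECT id, title, author FROM books WHERE author = 'Le Guin'

Result:
id | title                     | author 
---+---------------------------+--------
2  | The Left Hand of Darkness | Le Guin
4  | The Lathe of Heaven       | Le Guin
5  | The Left Hand of Darkness | Le Guin
6  | The Lathe of Heaven       | Le Guin
7  | The Lathe of Heaven       | Le Guin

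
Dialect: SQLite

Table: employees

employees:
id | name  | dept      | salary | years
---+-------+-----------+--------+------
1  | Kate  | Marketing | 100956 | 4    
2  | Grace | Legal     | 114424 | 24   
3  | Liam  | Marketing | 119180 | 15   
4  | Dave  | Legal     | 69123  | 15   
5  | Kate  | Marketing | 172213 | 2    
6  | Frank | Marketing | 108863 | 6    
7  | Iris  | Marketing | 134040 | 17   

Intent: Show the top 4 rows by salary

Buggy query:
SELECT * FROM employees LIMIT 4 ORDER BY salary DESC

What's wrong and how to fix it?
Bug: ORDER BY cannot follow LIMIT; LIMIT is the final clause

Fix: Sort with ORDER BY, then apply LIMIT

Corrected query:
SELECT * FROM employees ORDER BY salary DESC LIMIT 4

Result:
id | name  | dept      | salary | years
---+-------+-----------+--------+------
5  | Kate  | Marketing | 172213 | 2    
7  | Iris  | Marketing | 134040 | 17   
3  | Liam  | Marketing | 119180 | 15   
2  | Grace | Legal     | 114424 | 24   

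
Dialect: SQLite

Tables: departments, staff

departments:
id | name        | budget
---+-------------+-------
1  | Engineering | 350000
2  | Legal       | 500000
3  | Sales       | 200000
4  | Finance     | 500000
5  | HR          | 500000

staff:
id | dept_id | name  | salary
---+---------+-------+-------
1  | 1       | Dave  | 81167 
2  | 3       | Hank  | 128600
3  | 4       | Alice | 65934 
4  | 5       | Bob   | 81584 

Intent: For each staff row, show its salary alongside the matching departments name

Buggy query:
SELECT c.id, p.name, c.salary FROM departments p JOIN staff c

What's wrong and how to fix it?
Bug: Missing join condition: each staff row is matched to all departments rows instead of just its own

Fix: Specify the join condition linking the foreign key to the parent id

Corrected query:
SELECT c.id, p.name, c.salary FROM departments p JOIN staff c ON c.dept_id = p.id

Result:
id | name        | salary
---+-------------+-------
1  | Engineering | 81167 
2  | Sales       | 128600
3  | Finance     | 65934 
4  | HR          | 81584 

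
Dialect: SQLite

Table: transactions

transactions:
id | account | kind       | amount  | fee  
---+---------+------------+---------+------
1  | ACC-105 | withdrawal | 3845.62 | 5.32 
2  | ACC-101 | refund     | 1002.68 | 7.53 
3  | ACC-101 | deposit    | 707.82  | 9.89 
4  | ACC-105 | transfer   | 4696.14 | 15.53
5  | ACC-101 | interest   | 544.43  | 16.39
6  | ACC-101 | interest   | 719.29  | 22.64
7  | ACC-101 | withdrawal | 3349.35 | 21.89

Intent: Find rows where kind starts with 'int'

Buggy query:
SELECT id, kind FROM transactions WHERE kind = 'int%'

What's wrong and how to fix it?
Bug: '=' compares the literal string including the % character; pattern matching needs LIKE

Fix: Replace '=' with LIKE so 'int%' is treated as a pattern

Corrected query:
SELECT id, kind FROM transactions WHERE kind LIKE 'int%'

Result:
id | kind    
---+---------
5  | interest
6  | interest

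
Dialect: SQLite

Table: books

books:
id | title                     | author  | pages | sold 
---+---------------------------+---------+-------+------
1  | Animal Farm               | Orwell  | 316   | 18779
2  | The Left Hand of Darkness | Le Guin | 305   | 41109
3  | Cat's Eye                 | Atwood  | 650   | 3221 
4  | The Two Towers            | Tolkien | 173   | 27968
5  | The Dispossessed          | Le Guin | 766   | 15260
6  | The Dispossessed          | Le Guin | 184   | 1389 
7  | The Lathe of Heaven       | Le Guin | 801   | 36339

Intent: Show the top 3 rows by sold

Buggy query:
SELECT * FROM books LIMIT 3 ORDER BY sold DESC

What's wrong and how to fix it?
Bug: ORDER BY cannot follow LIMIT; LIMIT is the final clause

Fix: Swap the clauses: ORDER BY first, then LIMIT

Corrected query:
SELECT * FROM books ORDER BY sold DESC LIMIT 3

Result:
id | title                     | author  | pages | sold 
---+---------------------------+---------+-------+------
2  | The Left Hand of Darkness | Le Guin | 305   | 41109
7  | The Lathe of Heaven       | Le Guin | 801   | 36339
4  | The Two Towers            | Tolkien | 173   | 27968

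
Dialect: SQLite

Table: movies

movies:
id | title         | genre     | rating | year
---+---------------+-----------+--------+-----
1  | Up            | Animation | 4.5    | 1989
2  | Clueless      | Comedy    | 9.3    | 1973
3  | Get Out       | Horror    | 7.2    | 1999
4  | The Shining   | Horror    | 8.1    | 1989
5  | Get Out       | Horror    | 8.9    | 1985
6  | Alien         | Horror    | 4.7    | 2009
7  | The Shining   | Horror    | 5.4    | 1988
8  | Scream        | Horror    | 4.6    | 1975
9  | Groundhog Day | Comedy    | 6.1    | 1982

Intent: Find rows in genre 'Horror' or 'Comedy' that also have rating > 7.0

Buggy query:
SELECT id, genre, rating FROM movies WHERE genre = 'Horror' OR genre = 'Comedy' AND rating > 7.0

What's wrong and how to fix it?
Bug: Without parentheses, AND is evaluated before OR, so the rating filter only applies to the 'Comedy' branch

Fix: Add parentheses around the OR so the AND applies to both alternatives

Corrected query:
SELECT id, genre, rating FROM movies WHERE (genre = 'Horror' OR genre = 'Comedy') AND rating > 7.0

Result:
id | genre  | rating
---+--------+-------
2  | Comedy | 9.3   
3  | Horror | 7.2   
4  | Horror | 8.1   
5  | Horror | 8.9   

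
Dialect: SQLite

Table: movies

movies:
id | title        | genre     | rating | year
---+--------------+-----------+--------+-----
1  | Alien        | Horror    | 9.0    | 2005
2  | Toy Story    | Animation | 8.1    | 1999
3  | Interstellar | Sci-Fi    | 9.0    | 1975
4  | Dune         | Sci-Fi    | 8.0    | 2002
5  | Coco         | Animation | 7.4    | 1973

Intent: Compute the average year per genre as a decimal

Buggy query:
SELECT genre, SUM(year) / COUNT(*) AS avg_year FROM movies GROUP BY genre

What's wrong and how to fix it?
Bug: Both operands are integers, so '/' performs integer division and truncates

Fix: Multiply by 1.0 (or CAST to REAL) to force floating-point division

Corrected query:
SELECT genre, SUM(year) * 1.0 / COUNT(*) AS avg_year FROM movies GROUP BY genre

Result:
genre     | avg_year
----------+---------
Animation | 1986    
Horror    | 2005    
Sci-Fi    | 1988.5  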